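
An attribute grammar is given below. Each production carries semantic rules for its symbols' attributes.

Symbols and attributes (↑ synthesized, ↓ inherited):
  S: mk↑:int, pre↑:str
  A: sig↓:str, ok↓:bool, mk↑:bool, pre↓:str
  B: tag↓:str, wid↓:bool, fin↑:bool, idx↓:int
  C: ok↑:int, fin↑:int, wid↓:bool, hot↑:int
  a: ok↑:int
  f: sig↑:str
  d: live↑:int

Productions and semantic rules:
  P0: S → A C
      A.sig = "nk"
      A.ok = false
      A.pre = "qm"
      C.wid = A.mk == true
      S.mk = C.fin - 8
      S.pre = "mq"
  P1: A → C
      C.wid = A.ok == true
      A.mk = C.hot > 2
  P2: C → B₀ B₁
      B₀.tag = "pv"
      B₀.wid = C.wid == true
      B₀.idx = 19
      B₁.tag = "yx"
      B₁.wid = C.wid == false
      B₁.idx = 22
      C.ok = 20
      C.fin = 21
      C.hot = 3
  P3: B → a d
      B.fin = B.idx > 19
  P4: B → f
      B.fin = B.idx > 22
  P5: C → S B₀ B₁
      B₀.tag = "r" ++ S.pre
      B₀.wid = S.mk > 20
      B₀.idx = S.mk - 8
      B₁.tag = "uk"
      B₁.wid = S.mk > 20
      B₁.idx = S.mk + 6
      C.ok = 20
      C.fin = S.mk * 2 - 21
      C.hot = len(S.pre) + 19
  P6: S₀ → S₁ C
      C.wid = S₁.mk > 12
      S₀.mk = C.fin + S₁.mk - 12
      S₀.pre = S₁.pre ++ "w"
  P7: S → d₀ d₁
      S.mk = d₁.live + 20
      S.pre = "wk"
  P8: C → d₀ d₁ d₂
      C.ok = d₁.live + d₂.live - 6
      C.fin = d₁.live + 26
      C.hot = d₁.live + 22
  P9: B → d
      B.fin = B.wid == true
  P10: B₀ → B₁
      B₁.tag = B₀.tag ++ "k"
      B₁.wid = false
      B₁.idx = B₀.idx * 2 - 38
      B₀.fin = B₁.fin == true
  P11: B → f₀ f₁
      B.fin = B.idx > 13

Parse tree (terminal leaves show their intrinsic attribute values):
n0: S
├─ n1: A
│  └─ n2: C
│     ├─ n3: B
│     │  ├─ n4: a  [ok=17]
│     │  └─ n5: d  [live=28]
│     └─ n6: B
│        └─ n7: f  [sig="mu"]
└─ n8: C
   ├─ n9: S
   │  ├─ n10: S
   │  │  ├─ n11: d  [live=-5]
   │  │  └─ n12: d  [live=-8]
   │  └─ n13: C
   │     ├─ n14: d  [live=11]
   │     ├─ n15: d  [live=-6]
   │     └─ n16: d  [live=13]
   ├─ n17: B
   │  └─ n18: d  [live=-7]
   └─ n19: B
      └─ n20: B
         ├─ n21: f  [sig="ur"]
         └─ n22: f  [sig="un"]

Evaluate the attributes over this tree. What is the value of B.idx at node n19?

26

1. n1.sig = "nk"  ["nk"]
2. n1.ok = false  [false]
3. n1.pre = "qm"  ["qm"]
4. n2.wid = false  [A.ok == true]
5. n3.tag = "pv"  ["pv"]
6. n3.wid = false  [C.wid == true]
7. n3.idx = 19  [19]
8. n4.ok = 17  [terminal]
9. n5.live = 28  [terminal]
10. n3.fin = false  [B.idx > 19]
11. n6.tag = "yx"  ["yx"]
12. n6.wid = true  [C.wid == false]
13. n6.idx = 22  [22]
14. n7.sig = "mu"  [terminal]
15. n6.fin = false  [B.idx > 22]
16. n2.ok = 20  [20]
17. n2.fin = 21  [21]
18. n2.hot = 3  [3]
19. n1.mk = true  [C.hot > 2]
20. n8.wid = true  [A.mk == true]
21. n11.live = -5  [terminal]
22. n12.live = -8  [terminal]
23. n10.mk = 12  [d₁.live + 20]
24. n10.pre = "wk"  ["wk"]
25. n13.wid = false  [S₁.mk > 12]
26. n14.live = 11  [terminal]
27. n15.live = -6  [terminal]
28. n16.live = 13  [terminal]
29. n13.ok = 1  [d₁.live + d₂.live - 6]
30. n13.fin = 20  [d₁.live + 26]
31. n13.hot = 16  [d₁.live + 22]
32. n9.mk = 20  [C.fin + S₁.mk - 12]
33. n9.pre = "wkw"  [S₁.pre ++ "w"]
34. n17.tag = "rwkw"  ["r" ++ S.pre]
35. n17.wid = false  [S.mk > 20]
36. n17.idx = 12  [S.mk - 8]
37. n18.live = -7  [terminal]
38. n17.fin = false  [B.wid == true]
39. n19.tag = "uk"  ["uk"]
40. n19.wid = false  [S.mk > 20]
41. n19.idx = 26  [S.mk + 6]
42. n20.tag = "ukk"  [B₀.tag ++ "k"]
43. n20.wid = false  [false]
44. n20.idx = 14  [B₀.idx * 2 - 38]
45. n21.sig = "ur"  [terminal]
46. n22.sig = "un"  [terminal]
47. n20.fin = true  [B.idx > 13]
48. n19.fin = true  [B₁.fin == true]
49. n8.ok = 20  [20]
50. n8.fin = 19  [S.mk * 2 - 21]
51. n8.hot = 22  [len(S.pre) + 19]
52. n0.mk = 11  [C.fin - 8]
53. n0.pre = "mq"  ["mq"]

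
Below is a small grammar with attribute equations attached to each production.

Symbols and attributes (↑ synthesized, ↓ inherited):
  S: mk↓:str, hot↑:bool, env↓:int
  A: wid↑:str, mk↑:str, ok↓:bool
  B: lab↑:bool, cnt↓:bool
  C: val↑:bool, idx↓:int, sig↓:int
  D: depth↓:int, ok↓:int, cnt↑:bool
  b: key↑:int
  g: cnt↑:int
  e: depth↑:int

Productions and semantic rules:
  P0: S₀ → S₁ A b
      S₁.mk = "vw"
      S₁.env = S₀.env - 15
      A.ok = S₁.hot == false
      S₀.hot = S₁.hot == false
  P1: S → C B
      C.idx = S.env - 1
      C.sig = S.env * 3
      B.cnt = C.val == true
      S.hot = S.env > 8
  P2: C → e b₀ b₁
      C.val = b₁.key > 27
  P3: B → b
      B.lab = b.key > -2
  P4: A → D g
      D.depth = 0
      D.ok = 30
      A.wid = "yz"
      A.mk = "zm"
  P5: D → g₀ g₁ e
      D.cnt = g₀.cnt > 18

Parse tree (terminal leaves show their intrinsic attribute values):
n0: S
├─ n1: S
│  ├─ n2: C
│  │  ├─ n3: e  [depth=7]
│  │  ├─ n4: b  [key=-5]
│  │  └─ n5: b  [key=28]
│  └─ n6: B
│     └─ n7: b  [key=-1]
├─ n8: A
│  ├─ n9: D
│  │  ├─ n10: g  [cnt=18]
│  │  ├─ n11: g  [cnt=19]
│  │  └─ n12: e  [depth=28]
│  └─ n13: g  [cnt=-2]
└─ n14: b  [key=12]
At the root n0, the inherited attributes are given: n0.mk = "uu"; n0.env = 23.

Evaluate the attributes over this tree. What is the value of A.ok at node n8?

true

1. n0.mk = "uu"  [given at root]
2. n0.env = 23  [given at root]
3. n1.mk = "vw"  ["vw"]
4. n1.env = 8  [S₀.env - 15]
5. n2.idx = 7  [S.env - 1]
6. n2.sig = 24  [S.env * 3]
7. n3.depth = 7  [terminal]
8. n4.key = -5  [terminal]
9. n5.key = 28  [terminal]
10. n2.val = true  [b₁.key > 27]
11. n6.cnt = true  [C.val == true]
12. n7.key = -1  [terminal]
13. n6.lab = true  [b.key > -2]
14. n1.hot = false  [S.env > 8]
15. n8.ok = true  [S₁.hot == false]
16. n9.depth = 0  [0]
17. n9.ok = 30  [30]
18. n10.cnt = 18  [terminal]
19. n11.cnt = 19  [terminal]
20. n12.depth = 28  [terminal]
21. n9.cnt = false  [g₀.cnt > 18]
22. n13.cnt = -2  [terminal]
23. n8.wid = "yz"  ["yz"]
24. n8.mk = "zm"  ["zm"]
25. n14.key = 12  [terminal]
26. n0.hot = true  [S₁.hot == false]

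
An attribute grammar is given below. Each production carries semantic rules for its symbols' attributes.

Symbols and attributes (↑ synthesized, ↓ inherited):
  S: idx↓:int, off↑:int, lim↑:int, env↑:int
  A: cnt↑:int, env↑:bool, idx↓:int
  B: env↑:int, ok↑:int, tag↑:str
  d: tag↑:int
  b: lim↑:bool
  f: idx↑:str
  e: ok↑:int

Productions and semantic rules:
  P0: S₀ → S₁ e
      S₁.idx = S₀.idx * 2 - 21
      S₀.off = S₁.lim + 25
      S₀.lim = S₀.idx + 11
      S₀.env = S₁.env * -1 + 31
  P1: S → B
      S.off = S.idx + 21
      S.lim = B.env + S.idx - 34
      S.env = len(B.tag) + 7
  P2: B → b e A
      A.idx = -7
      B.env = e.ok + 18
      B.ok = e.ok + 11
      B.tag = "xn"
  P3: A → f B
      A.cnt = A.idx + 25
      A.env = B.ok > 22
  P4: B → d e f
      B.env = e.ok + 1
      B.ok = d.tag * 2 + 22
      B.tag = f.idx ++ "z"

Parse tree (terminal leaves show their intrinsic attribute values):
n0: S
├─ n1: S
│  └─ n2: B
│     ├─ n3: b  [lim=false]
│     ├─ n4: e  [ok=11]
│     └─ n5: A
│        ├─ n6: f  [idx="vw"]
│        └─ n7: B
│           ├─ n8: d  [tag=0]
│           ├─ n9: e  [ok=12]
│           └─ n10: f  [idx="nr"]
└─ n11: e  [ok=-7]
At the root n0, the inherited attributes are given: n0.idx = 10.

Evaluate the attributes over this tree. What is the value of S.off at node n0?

1. n0.idx = 10  [given at root]
2. n1.idx = -1  [S₀.idx * 2 - 21]
3. n3.lim = false  [terminal]
4. n4.ok = 11  [terminal]
5. n5.idx = -7  [-7]
6. n6.idx = "vw"  [terminal]
7. n8.tag = 0  [terminal]
8. n9.ok = 12  [terminal]
9. n10.idx = "nr"  [terminal]
10. n7.env = 13  [e.ok + 1]
11. n7.ok = 22  [d.tag * 2 + 22]
12. n7.tag = "nrz"  [f.idx ++ "z"]
13. n5.cnt = 18  [A.idx + 25]
14. n5.env = false  [B.ok > 22]
15. n2.env = 29  [e.ok + 18]
16. n2.ok = 22  [e.ok + 11]
17. n2.tag = "xn"  ["xn"]
18. n1.off = 20  [S.idx + 21]
19. n1.lim = -6  [B.env + S.idx - 34]
20. n1.env = 9  [len(B.tag) + 7]
21. n11.ok = -7  [terminal]
22. n0.off = 19  [S₁.lim + 25]
23. n0.lim = 21  [S₀.idx + 11]
24. n0.env = 22  [S₁.env * -1 + 31]

19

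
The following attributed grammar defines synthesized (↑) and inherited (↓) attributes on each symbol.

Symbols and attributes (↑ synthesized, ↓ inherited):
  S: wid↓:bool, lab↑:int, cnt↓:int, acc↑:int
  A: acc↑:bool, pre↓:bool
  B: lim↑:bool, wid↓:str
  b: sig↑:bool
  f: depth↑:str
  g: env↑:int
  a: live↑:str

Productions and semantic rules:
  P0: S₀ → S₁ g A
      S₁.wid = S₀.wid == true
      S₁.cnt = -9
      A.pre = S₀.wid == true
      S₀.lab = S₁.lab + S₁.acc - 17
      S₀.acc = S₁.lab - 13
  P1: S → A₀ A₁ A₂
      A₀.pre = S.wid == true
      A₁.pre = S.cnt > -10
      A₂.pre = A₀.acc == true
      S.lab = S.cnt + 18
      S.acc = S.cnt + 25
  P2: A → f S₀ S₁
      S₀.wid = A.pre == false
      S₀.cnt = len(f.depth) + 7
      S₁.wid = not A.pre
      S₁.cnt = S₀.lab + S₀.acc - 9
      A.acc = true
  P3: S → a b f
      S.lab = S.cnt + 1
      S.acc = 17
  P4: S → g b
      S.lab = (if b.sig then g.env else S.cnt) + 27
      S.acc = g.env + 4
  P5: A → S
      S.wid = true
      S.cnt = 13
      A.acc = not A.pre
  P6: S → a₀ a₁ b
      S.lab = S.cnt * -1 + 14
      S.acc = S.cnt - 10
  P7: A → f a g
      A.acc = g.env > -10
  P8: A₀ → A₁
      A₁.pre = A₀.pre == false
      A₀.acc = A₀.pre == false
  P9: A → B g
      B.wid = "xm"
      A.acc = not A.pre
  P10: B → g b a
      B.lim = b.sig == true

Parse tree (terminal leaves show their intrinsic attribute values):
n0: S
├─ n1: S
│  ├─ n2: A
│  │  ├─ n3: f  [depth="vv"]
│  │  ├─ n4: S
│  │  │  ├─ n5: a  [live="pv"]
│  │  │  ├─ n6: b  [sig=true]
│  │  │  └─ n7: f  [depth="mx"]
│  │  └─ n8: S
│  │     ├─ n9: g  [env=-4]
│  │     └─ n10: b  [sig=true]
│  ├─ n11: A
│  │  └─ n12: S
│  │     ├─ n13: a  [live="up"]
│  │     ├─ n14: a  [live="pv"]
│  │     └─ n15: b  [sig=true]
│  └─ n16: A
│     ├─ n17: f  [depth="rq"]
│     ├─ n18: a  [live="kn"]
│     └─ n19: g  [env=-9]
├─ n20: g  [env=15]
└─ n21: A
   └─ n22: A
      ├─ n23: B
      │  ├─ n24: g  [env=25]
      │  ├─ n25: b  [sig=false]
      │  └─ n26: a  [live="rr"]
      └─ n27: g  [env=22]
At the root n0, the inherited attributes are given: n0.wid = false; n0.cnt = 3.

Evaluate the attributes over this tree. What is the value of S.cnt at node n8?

18

1. n0.wid = false  [given at root]
2. n0.cnt = 3  [given at root]
3. n1.wid = false  [S₀.wid == true]
4. n1.cnt = -9  [-9]
5. n2.pre = false  [S.wid == true]
6. n3.depth = "vv"  [terminal]
7. n4.wid = true  [A.pre == false]
8. n4.cnt = 9  [len(f.depth) + 7]
9. n5.live = "pv"  [terminal]
10. n6.sig = true  [terminal]
11. n7.depth = "mx"  [terminal]
12. n4.lab = 10  [S.cnt + 1]
13. n4.acc = 17  [17]
14. n8.wid = true  [not A.pre]
15. n8.cnt = 18  [S₀.lab + S₀.acc - 9]
16. n9.env = -4  [terminal]
17. n10.sig = true  [terminal]
18. n8.lab = 23  [(if b.sig then g.env else S.cnt) + 27]
19. n8.acc = 0  [g.env + 4]
20. n2.acc = true  [true]
21. n11.pre = true  [S.cnt > -10]
22. n12.wid = true  [true]
23. n12.cnt = 13  [13]
24. n13.live = "up"  [terminal]
25. n14.live = "pv"  [terminal]
26. n15.sig = true  [terminal]
27. n12.lab = 1  [S.cnt * -1 + 14]
28. n12.acc = 3  [S.cnt - 10]
29. n11.acc = false  [not A.pre]
30. n16.pre = true  [A₀.acc == true]
31. n17.depth = "rq"  [terminal]
32. n18.live = "kn"  [terminal]
33. n19.env = -9  [terminal]
34. n16.acc = true  [g.env > -10]
35. n1.lab = 9  [S.cnt + 18]
36. n1.acc = 16  [S.cnt + 25]
37. n20.env = 15  [terminal]
38. n21.pre = false  [S₀.wid == true]
39. n22.pre = true  [A₀.pre == false]
40. n23.wid = "xm"  ["xm"]
41. n24.env = 25  [terminal]
42. n25.sig = false  [terminal]
43. n26.live = "rr"  [terminal]
44. n23.lim = false  [b.sig == true]
45. n27.env = 22  [terminal]
46. n22.acc = false  [not A.pre]
47. n21.acc = true  [A₀.pre == false]
48. n0.lab = 8  [S₁.lab + S₁.acc - 17]
49. n0.acc = -4  [S₁.lab - 13]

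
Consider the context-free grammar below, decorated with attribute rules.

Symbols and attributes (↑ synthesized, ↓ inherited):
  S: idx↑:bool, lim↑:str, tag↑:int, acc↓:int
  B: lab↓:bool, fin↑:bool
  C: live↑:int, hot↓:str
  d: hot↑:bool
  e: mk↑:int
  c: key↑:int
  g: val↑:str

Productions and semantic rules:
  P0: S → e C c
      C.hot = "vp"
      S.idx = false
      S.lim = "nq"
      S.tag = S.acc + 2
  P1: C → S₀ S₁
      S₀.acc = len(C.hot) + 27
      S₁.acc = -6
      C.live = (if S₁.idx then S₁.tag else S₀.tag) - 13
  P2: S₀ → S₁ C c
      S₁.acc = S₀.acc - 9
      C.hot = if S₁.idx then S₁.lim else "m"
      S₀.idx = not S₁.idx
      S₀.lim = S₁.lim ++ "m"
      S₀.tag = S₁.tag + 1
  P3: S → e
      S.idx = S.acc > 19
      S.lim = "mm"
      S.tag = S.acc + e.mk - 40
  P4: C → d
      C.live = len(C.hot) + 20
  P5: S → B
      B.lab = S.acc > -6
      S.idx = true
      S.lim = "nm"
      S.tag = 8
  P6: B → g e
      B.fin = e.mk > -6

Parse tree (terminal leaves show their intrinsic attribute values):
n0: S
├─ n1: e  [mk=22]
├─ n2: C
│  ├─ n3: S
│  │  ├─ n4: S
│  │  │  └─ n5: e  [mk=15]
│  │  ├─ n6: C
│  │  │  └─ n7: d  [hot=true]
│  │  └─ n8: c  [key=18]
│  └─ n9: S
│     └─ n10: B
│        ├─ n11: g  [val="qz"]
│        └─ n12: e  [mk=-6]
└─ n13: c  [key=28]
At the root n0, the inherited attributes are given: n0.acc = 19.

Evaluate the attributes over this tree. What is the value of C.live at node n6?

1. n0.acc = 19  [given at root]
2. n1.mk = 22  [terminal]
3. n2.hot = "vp"  ["vp"]
4. n3.acc = 29  [len(C.hot) + 27]
5. n4.acc = 20  [S₀.acc - 9]
6. n5.mk = 15  [terminal]
7. n4.idx = true  [S.acc > 19]
8. n4.lim = "mm"  ["mm"]
9. n4.tag = -5  [S.acc + e.mk - 40]
10. n6.hot = "mm"  [if S₁.idx then S₁.lim else "m"]
11. n7.hot = true  [terminal]
12. n6.live = 22  [len(C.hot) + 20]
13. n8.key = 18  [terminal]
14. n3.idx = false  [not S₁.idx]
15. n3.lim = "mmm"  [S₁.lim ++ "m"]
16. n3.tag = -4  [S₁.tag + 1]
17. n9.acc = -6  [-6]
18. n10.lab = false  [S.acc > -6]
19. n11.val = "qz"  [terminal]
20. n12.mk = -6  [terminal]
21. n10.fin = false  [e.mk > -6]
22. n9.idx = true  [true]
23. n9.lim = "nm"  ["nm"]
24. n9.tag = 8  [8]
25. n2.live = -5  [(if S₁.idx then S₁.tag else S₀.tag) - 13]
26. n13.key = 28  [terminal]
27. n0.idx = false  [false]
28. n0.lim = "nq"  ["nq"]
29. n0.tag = 21  [S.acc + 2]

22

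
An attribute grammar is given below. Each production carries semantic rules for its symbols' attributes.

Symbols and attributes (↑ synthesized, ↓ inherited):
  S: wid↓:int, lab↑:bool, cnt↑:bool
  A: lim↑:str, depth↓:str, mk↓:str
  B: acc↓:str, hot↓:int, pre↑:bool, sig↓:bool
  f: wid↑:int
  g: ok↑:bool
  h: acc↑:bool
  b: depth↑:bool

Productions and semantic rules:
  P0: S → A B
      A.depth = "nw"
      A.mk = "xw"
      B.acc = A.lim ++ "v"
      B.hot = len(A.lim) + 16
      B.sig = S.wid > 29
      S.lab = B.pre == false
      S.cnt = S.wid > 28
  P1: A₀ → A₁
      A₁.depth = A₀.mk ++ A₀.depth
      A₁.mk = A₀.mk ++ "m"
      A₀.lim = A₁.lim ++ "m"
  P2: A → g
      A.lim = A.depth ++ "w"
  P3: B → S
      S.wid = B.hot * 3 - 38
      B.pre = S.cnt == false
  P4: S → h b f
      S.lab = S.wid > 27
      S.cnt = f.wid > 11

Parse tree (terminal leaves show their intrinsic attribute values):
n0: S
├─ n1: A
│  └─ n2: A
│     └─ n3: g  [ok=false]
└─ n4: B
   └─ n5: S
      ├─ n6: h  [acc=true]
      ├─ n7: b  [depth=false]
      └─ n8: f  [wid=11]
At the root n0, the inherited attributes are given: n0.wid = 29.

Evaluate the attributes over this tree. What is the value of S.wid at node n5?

1. n0.wid = 29  [given at root]
2. n1.depth = "nw"  ["nw"]
3. n1.mk = "xw"  ["xw"]
4. n2.depth = "xwnw"  [A₀.mk ++ A₀.depth]
5. n2.mk = "xwm"  [A₀.mk ++ "m"]
6. n3.ok = false  [terminal]
7. n2.lim = "xwnww"  [A.depth ++ "w"]
8. n1.lim = "xwnwwm"  [A₁.lim ++ "m"]
9. n4.acc = "xwnwwmv"  [A.lim ++ "v"]
10. n4.hot = 22  [len(A.lim) + 16]
11. n4.sig = false  [S.wid > 29]
12. n5.wid = 28  [B.hot * 3 - 38]
13. n6.acc = true  [terminal]
14. n7.depth = false  [terminal]
15. n8.wid = 11  [terminal]
16. n5.lab = true  [S.wid > 27]
17. n5.cnt = false  [f.wid > 11]
18. n4.pre = true  [S.cnt == false]
19. n0.lab = false  [B.pre == false]
20. n0.cnt = true  [S.wid > 28]

28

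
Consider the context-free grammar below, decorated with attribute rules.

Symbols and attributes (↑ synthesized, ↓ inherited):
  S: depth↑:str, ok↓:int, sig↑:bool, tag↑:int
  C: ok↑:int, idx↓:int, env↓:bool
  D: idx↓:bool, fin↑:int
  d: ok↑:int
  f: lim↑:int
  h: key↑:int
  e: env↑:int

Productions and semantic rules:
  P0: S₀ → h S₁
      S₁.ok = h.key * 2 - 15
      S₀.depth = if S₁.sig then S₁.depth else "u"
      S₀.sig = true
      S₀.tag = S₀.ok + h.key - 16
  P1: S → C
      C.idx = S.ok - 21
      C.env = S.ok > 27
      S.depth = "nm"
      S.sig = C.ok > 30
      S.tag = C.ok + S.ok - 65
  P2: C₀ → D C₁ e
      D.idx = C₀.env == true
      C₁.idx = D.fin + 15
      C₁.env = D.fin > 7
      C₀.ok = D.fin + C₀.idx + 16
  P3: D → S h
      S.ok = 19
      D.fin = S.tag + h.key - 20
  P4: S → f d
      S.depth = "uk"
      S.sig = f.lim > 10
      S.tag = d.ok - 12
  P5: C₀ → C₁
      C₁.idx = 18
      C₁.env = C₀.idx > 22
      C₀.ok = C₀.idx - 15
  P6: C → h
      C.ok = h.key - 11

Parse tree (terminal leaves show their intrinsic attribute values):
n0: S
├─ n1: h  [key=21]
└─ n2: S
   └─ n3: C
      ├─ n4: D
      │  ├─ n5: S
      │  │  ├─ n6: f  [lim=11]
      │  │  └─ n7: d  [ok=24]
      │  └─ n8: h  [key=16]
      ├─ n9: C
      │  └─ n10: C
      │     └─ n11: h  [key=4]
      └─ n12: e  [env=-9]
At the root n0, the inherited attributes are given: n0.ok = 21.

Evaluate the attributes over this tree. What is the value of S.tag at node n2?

1. n0.ok = 21  [given at root]
2. n1.key = 21  [terminal]
3. n2.ok = 27  [h.key * 2 - 15]
4. n3.idx = 6  [S.ok - 21]
5. n3.env = false  [S.ok > 27]
6. n4.idx = false  [C₀.env == true]
7. n5.ok = 19  [19]
8. n6.lim = 11  [terminal]
9. n7.ok = 24  [terminal]
10. n5.depth = "uk"  ["uk"]
11. n5.sig = true  [f.lim > 10]
12. n5.tag = 12  [d.ok - 12]
13. n8.key = 16  [terminal]
14. n4.fin = 8  [S.tag + h.key - 20]
15. n9.idx = 23  [D.fin + 15]
16. n9.env = true  [D.fin > 7]
17. n10.idx = 18  [18]
18. n10.env = true  [C₀.idx > 22]
19. n11.key = 4  [terminal]
20. n10.ok = -7  [h.key - 11]
21. n9.ok = 8  [C₀.idx - 15]
22. n12.env = -9  [terminal]
23. n3.ok = 30  [D.fin + C₀.idx + 16]
24. n2.depth = "nm"  ["nm"]
25. n2.sig = false  [C.ok > 30]
26. n2.tag = -8  [C.ok + S.ok - 65]
27. n0.depth = "u"  [if S₁.sig then S₁.depth else "u"]
28. n0.sig = true  [true]
29. n0.tag = 26  [S₀.ok + h.key - 16]

-8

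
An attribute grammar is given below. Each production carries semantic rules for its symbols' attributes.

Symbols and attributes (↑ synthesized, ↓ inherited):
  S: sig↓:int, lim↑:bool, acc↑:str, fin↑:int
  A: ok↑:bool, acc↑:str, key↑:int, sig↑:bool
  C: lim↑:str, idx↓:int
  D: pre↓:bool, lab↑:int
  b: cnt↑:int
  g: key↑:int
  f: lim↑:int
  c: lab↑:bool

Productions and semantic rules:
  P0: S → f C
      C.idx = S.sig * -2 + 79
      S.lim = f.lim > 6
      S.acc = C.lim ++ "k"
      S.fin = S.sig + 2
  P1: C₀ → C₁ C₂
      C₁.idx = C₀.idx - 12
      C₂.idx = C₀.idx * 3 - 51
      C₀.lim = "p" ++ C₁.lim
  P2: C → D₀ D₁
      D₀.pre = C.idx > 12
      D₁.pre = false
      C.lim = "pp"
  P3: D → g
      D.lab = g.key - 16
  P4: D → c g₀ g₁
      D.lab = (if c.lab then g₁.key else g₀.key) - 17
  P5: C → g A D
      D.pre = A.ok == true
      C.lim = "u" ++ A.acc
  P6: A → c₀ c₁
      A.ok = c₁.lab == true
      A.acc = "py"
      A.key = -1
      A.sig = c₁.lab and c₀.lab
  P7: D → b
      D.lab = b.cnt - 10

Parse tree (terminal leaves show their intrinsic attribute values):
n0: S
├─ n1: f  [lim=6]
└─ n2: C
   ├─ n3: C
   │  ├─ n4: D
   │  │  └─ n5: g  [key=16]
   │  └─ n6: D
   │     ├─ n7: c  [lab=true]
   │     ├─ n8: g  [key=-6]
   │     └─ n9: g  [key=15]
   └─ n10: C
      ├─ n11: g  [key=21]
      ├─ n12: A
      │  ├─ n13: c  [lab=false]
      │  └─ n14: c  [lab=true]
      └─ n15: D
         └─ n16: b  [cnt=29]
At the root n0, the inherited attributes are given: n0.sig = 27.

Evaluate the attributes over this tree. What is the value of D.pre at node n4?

true

1. n0.sig = 27  [given at root]
2. n1.lim = 6  [terminal]
3. n2.idx = 25  [S.sig * -2 + 79]
4. n3.idx = 13  [C₀.idx - 12]
5. n4.pre = true  [C.idx > 12]
6. n5.key = 16  [terminal]
7. n4.lab = 0  [g.key - 16]
8. n6.pre = false  [false]
9. n7.lab = true  [terminal]
10. n8.key = -6  [terminal]
11. n9.key = 15  [terminal]
12. n6.lab = -2  [(if c.lab then g₁.key else g₀.key) - 17]
13. n3.lim = "pp"  ["pp"]
14. n10.idx = 24  [C₀.idx * 3 - 51]
15. n11.key = 21  [terminal]
16. n13.lab = false  [terminal]
17. n14.lab = true  [terminal]
18. n12.ok = true  [c₁.lab == true]
19. n12.acc = "py"  ["py"]
20. n12.key = -1  [-1]
21. n12.sig = false  [c₁.lab and c₀.lab]
22. n15.pre = true  [A.ok == true]
23. n16.cnt = 29  [terminal]
24. n15.lab = 19  [b.cnt - 10]
25. n10.lim = "upy"  ["u" ++ A.acc]
26. n2.lim = "ppp"  ["p" ++ C₁.lim]
27. n0.lim = false  [f.lim > 6]
28. n0.acc = "pppk"  [C.lim ++ "k"]
29. n0.fin = 29  [S.sig + 2]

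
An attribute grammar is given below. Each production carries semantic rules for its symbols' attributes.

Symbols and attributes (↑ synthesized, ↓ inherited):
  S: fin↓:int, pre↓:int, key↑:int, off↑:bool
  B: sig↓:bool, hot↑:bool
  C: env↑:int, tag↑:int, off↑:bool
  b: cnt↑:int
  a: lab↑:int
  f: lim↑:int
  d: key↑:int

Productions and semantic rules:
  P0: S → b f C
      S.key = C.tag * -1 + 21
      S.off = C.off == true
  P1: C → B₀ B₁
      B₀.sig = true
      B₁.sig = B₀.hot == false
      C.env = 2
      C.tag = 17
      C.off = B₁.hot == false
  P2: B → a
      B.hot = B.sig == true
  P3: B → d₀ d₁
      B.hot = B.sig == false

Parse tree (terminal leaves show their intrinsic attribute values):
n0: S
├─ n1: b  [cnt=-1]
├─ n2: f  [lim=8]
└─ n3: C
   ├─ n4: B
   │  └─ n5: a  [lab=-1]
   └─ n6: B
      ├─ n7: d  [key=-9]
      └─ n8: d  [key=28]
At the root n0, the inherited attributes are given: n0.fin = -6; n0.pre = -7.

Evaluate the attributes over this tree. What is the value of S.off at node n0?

false

1. n0.fin = -6  [given at root]
2. n0.pre = -7  [given at root]
3. n1.cnt = -1  [terminal]
4. n2.lim = 8  [terminal]
5. n4.sig = true  [true]
6. n5.lab = -1  [terminal]
7. n4.hot = true  [B.sig == true]
8. n6.sig = false  [B₀.hot == false]
9. n7.key = -9  [terminal]
10. n8.key = 28  [terminal]
11. n6.hot = true  [B.sig == false]
12. n3.env = 2  [2]
13. n3.tag = 17  [17]
14. n3.off = false  [B₁.hot == false]
15. n0.key = 4  [C.tag * -1 + 21]
16. n0.off = false  [C.off == true]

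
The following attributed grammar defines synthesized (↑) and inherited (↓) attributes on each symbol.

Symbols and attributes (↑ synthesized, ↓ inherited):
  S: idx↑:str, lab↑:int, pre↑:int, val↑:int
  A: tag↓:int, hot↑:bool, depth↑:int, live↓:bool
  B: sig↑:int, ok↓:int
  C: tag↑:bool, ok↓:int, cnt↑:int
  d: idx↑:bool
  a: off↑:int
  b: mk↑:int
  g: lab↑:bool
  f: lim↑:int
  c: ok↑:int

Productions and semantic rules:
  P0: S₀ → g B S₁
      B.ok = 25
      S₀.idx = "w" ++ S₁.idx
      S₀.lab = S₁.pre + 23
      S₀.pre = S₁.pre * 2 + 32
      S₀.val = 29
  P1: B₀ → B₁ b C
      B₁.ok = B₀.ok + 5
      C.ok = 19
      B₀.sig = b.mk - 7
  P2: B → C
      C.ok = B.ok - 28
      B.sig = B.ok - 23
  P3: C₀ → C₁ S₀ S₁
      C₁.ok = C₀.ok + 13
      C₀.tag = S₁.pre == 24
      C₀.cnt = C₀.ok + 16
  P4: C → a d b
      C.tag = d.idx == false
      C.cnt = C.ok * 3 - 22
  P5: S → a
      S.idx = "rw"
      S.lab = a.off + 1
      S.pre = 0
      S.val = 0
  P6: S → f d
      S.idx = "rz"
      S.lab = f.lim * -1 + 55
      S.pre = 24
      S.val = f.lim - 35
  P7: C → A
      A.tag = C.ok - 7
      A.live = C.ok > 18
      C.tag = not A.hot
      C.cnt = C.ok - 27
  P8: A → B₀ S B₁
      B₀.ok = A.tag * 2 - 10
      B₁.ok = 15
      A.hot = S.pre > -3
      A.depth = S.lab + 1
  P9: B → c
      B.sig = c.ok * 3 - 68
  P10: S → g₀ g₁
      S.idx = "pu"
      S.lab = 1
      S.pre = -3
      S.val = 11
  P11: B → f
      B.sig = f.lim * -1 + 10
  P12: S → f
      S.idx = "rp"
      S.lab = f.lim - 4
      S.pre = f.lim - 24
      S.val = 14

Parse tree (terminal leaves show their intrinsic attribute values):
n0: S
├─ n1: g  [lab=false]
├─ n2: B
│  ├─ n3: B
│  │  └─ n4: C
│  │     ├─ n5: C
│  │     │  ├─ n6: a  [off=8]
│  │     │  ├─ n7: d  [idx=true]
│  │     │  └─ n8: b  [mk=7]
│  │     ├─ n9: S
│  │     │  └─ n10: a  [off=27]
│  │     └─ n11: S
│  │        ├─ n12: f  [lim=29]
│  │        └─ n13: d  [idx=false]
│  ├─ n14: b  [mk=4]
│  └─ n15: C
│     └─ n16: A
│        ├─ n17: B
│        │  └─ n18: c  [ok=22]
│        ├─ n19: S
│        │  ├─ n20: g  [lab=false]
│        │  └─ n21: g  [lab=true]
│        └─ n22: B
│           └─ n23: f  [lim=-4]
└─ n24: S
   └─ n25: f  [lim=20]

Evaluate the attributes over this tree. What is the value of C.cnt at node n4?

1. n1.lab = false  [terminal]
2. n2.ok = 25  [25]
3. n3.ok = 30  [B₀.ok + 5]
4. n4.ok = 2  [B.ok - 28]
5. n5.ok = 15  [C₀.ok + 13]
6. n6.off = 8  [terminal]
7. n7.idx = true  [terminal]
8. n8.mk = 7  [terminal]
9. n5.tag = false  [d.idx == false]
10. n5.cnt = 23  [C.ok * 3 - 22]
11. n10.off = 27  [terminal]
12. n9.idx = "rw"  ["rw"]
13. n9.lab = 28  [a.off + 1]
14. n9.pre = 0  [0]
15. n9.val = 0  [0]
16. n12.lim = 29  [terminal]
17. n13.idx = false  [terminal]
18. n11.idx = "rz"  ["rz"]
19. n11.lab = 26  [f.lim * -1 + 55]
20. n11.pre = 24  [24]
21. n11.val = -6  [f.lim - 35]
22. n4.tag = true  [S₁.pre == 24]
23. n4.cnt = 18  [C₀.ok + 16]
24. n3.sig = 7  [B.ok - 23]
25. n14.mk = 4  [terminal]
26. n15.ok = 19  [19]
27. n16.tag = 12  [C.ok - 7]
28. n16.live = true  [C.ok > 18]
29. n17.ok = 14  [A.tag * 2 - 10]
30. n18.ok = 22  [terminal]
31. n17.sig = -2  [c.ok * 3 - 68]
32. n20.lab = false  [terminal]
33. n21.lab = true  [terminal]
34. n19.idx = "pu"  ["pu"]
35. n19.lab = 1  [1]
36. n19.pre = -3  [-3]
37. n19.val = 11  [11]
38. n22.ok = 15  [15]
39. n23.lim = -4  [terminal]
40. n22.sig = 14  [f.lim * -1 + 10]
41. n16.hot = false  [S.pre > -3]
42. n16.depth = 2  [S.lab + 1]
43. n15.tag = true  [not A.hot]
44. n15.cnt = -8  [C.ok - 27]
45. n2.sig = -3  [b.mk - 7]
46. n25.lim = 20  [terminal]
47. n24.idx = "rp"  ["rp"]
48. n24.lab = 16  [f.lim - 4]
49. n24.pre = -4  [f.lim - 24]
50. n24.val = 14  [14]
51. n0.idx = "wrp"  ["w" ++ S₁.idx]
52. n0.lab = 19  [S₁.pre + 23]
53. n0.pre = 24  [S₁.pre * 2 + 32]
54. n0.val = 29  [29]

18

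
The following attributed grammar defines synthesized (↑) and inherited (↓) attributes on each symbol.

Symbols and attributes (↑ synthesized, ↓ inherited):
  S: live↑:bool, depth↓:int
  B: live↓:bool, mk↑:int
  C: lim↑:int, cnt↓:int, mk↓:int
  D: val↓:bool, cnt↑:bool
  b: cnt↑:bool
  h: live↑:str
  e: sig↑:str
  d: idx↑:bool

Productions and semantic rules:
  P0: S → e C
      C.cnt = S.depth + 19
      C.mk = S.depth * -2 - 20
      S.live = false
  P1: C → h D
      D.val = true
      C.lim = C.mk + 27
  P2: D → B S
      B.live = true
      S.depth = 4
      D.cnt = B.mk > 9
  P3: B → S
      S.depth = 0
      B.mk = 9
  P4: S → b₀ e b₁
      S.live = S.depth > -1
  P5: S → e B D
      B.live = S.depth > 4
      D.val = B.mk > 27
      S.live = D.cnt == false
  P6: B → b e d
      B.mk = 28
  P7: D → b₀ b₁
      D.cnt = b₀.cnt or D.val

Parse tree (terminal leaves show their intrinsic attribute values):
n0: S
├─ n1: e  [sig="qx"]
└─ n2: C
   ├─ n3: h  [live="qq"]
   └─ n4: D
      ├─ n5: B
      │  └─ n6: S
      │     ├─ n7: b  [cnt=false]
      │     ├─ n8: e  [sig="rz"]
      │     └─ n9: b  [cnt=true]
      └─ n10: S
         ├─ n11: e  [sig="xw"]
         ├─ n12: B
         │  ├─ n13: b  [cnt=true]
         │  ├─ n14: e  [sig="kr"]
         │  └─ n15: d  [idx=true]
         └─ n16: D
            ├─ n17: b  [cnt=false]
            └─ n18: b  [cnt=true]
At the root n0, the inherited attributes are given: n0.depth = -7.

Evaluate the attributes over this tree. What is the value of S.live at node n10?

false

1. n0.depth = -7  [given at root]
2. n1.sig = "qx"  [terminal]
3. n2.cnt = 12  [S.depth + 19]
4. n2.mk = -6  [S.depth * -2 - 20]
5. n3.live = "qq"  [terminal]
6. n4.val = true  [true]
7. n5.live = true  [true]
8. n6.depth = 0  [0]
9. n7.cnt = false  [terminal]
10. n8.sig = "rz"  [terminal]
11. n9.cnt = true  [terminal]
12. n6.live = true  [S.depth > -1]
13. n5.mk = 9  [9]
14. n10.depth = 4  [4]
15. n11.sig = "xw"  [terminal]
16. n12.live = false  [S.depth > 4]
17. n13.cnt = true  [terminal]
18. n14.sig = "kr"  [terminal]
19. n15.idx = true  [terminal]
20. n12.mk = 28  [28]
21. n16.val = true  [B.mk > 27]
22. n17.cnt = false  [terminal]
23. n18.cnt = true  [terminal]
24. n16.cnt = true  [b₀.cnt or D.val]
25. n10.live = false  [D.cnt == false]
26. n4.cnt = false  [B.mk > 9]
27. n2.lim = 21  [C.mk + 27]
28. n0.live = false  [false]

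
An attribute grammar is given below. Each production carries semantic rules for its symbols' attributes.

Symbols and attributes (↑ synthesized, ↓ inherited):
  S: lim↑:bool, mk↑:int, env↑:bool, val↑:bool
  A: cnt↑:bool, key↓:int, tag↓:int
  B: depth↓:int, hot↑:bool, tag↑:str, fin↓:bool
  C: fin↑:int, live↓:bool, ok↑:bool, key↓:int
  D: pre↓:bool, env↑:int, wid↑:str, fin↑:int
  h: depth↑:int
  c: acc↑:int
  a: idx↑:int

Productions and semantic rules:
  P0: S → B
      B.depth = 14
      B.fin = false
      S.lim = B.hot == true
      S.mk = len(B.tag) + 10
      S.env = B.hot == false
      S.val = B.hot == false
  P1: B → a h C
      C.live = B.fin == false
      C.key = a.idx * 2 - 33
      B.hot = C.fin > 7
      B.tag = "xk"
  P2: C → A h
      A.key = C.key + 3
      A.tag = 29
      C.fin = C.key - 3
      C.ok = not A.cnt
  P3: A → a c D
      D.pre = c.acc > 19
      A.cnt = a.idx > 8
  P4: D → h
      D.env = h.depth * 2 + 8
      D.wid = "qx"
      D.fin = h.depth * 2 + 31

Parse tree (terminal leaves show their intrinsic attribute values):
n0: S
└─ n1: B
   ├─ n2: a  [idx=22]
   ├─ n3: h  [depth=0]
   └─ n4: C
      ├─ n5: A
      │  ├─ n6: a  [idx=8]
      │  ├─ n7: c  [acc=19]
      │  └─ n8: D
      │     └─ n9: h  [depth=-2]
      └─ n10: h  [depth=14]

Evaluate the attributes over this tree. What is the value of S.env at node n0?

1. n1.depth = 14  [14]
2. n1.fin = false  [false]
3. n2.idx = 22  [terminal]
4. n3.depth = 0  [terminal]
5. n4.live = true  [B.fin == false]
6. n4.key = 11  [a.idx * 2 - 33]
7. n5.key = 14  [C.key + 3]
8. n5.tag = 29  [29]
9. n6.idx = 8  [terminal]
10. n7.acc = 19  [terminal]
11. n8.pre = false  [c.acc > 19]
12. n9.depth = -2  [terminal]
13. n8.env = 4  [h.depth * 2 + 8]
14. n8.wid = "qx"  ["qx"]
15. n8.fin = 27  [h.depth * 2 + 31]
16. n5.cnt = false  [a.idx > 8]
17. n10.depth = 14  [terminal]
18. n4.fin = 8  [C.key - 3]
19. n4.ok = true  [not A.cnt]
20. n1.hot = true  [C.fin > 7]
21. n1.tag = "xk"  ["xk"]
22. n0.lim = true  [B.hot == true]
23. n0.mk = 12  [len(B.tag) + 10]
24. n0.env = false  [B.hot == false]
25. n0.val = false  [B.hot == false]

false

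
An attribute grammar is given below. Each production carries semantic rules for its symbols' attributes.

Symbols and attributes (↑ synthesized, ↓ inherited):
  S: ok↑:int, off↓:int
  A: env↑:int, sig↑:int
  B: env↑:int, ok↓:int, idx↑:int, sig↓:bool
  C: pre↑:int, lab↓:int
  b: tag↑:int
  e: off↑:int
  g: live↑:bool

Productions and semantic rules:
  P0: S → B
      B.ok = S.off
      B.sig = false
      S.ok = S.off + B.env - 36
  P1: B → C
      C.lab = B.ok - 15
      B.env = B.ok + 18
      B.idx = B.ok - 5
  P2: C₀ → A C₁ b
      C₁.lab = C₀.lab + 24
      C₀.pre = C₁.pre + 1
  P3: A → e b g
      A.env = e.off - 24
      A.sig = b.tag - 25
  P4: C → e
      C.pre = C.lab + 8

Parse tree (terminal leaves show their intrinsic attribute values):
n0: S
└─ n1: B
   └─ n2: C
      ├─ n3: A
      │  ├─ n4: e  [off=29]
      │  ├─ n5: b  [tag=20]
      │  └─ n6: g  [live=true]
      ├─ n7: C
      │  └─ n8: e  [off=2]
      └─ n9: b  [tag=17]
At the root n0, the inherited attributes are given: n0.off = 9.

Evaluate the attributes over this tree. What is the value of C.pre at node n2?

27

1. n0.off = 9  [given at root]
2. n1.ok = 9  [S.off]
3. n1.sig = false  [false]
4. n2.lab = -6  [B.ok - 15]
5. n4.off = 29  [terminal]
6. n5.tag = 20  [terminal]
7. n6.live = true  [terminal]
8. n3.env = 5  [e.off - 24]
9. n3.sig = -5  [b.tag - 25]
10. n7.lab = 18  [C₀.lab + 24]
11. n8.off = 2  [terminal]
12. n7.pre = 26  [C.lab + 8]
13. n9.tag = 17  [terminal]
14. n2.pre = 27  [C₁.pre + 1]
15. n1.env = 27  [B.ok + 18]
16. n1.idx = 4  [B.ok - 5]
17. n0.ok = 0  [S.off + B.env - 36]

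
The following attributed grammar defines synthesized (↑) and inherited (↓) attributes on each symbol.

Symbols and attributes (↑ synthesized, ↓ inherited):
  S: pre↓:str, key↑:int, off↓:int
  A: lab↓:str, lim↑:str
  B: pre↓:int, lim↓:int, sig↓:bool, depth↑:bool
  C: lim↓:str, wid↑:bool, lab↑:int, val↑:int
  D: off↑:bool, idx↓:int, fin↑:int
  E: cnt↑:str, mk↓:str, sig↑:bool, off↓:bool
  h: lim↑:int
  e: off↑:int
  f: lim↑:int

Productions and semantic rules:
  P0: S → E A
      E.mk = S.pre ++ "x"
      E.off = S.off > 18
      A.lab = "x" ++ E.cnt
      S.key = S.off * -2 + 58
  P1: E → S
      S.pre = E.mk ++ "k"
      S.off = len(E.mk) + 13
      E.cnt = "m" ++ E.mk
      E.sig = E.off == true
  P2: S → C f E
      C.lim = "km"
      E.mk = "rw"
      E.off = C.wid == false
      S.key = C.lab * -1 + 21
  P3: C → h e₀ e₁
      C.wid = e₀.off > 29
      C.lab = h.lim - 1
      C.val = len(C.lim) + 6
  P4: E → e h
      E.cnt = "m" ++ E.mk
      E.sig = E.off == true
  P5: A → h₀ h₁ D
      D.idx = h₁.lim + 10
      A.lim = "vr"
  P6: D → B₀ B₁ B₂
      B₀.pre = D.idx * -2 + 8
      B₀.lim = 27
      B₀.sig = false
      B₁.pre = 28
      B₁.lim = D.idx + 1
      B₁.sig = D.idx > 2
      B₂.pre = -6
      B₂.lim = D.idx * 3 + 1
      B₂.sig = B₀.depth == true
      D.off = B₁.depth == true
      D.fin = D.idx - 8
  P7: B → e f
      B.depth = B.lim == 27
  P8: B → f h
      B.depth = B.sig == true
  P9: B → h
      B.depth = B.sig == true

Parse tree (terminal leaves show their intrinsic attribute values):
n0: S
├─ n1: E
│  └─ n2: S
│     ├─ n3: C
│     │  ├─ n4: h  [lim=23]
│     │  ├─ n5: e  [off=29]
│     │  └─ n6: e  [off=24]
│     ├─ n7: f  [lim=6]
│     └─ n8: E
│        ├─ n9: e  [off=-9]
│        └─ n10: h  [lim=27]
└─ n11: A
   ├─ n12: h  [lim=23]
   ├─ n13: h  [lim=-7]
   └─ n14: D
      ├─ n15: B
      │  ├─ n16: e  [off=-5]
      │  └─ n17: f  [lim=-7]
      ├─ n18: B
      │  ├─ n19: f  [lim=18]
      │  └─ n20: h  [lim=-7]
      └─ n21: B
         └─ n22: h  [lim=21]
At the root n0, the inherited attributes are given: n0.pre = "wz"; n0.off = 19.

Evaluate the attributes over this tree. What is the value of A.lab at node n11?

"xmwzx"

1. n0.pre = "wz"  [given at root]
2. n0.off = 19  [given at root]
3. n1.mk = "wzx"  [S.pre ++ "x"]
4. n1.off = true  [S.off > 18]
5. n2.pre = "wzxk"  [E.mk ++ "k"]
6. n2.off = 16  [len(E.mk) + 13]
7. n3.lim = "km"  ["km"]
8. n4.lim = 23  [terminal]
9. n5.off = 29  [terminal]
10. n6.off = 24  [terminal]
11. n3.wid = false  [e₀.off > 29]
12. n3.lab = 22  [h.lim - 1]
13. n3.val = 8  [len(C.lim) + 6]
14. n7.lim = 6  [terminal]
15. n8.mk = "rw"  ["rw"]
16. n8.off = true  [C.wid == false]
17. n9.off = -9  [terminal]
18. n10.lim = 27  [terminal]
19. n8.cnt = "mrw"  ["m" ++ E.mk]
20. n8.sig = true  [E.off == true]
21. n2.key = -1  [C.lab * -1 + 21]
22. n1.cnt = "mwzx"  ["m" ++ E.mk]
23. n1.sig = true  [E.off == true]
24. n11.lab = "xmwzx"  ["x" ++ E.cnt]
25. n12.lim = 23  [terminal]
26. n13.lim = -7  [terminal]
27. n14.idx = 3  [h₁.lim + 10]
28. n15.pre = 2  [D.idx * -2 + 8]
29. n15.lim = 27  [27]
30. n15.sig = false  [false]
31. n16.off = -5  [terminal]
32. n17.lim = -7  [terminal]
33. n15.depth = true  [B.lim == 27]
34. n18.pre = 28  [28]
35. n18.lim = 4  [D.idx + 1]
36. n18.sig = true  [D.idx > 2]
37. n19.lim = 18  [terminal]
38. n20.lim = -7  [terminal]
39. n18.depth = true  [B.sig == true]
40. n21.pre = -6  [-6]
41. n21.lim = 10  [D.idx * 3 + 1]
42. n21.sig = true  [B₀.depth == true]
43. n22.lim = 21  [terminal]
44. n21.depth = true  [B.sig == true]
45. n14.off = true  [B₁.depth == true]
46. n14.fin = -5  [D.idx - 8]
47. n11.lim = "vr"  ["vr"]
48. n0.key = 20  [S.off * -2 + 58]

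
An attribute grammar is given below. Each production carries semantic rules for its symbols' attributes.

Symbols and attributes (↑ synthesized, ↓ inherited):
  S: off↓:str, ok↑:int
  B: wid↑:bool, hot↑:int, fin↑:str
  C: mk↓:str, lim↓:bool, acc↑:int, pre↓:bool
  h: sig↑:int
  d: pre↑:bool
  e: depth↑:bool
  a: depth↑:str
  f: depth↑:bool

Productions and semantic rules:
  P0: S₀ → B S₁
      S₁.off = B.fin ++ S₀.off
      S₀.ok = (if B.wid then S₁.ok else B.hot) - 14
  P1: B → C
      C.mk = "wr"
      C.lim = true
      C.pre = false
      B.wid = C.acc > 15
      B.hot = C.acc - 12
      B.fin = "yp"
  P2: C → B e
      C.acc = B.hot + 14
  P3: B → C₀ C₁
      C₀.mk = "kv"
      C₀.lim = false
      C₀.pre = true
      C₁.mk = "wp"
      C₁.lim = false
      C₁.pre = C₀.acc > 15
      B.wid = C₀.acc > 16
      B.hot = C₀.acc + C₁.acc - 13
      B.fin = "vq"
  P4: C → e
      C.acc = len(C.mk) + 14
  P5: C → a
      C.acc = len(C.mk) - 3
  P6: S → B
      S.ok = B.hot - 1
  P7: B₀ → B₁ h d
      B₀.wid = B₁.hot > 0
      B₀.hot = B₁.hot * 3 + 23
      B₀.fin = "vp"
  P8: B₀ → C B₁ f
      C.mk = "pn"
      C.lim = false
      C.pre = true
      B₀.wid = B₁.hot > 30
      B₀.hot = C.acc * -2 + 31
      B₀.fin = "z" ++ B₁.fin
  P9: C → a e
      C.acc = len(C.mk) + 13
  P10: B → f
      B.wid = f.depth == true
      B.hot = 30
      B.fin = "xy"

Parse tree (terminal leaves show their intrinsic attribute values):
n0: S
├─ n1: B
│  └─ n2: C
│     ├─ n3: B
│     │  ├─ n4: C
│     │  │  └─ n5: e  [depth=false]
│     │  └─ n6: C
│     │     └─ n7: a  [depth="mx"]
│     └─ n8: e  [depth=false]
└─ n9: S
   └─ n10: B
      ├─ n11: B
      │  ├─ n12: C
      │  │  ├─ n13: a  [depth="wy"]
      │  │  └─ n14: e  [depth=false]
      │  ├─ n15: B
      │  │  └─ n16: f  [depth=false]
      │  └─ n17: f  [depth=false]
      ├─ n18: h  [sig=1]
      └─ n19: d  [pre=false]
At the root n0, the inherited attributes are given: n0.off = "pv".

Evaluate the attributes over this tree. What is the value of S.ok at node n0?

1. n0.off = "pv"  [given at root]
2. n2.mk = "wr"  ["wr"]
3. n2.lim = true  [true]
4. n2.pre = false  [false]
5. n4.mk = "kv"  ["kv"]
6. n4.lim = false  [false]
7. n4.pre = true  [true]
8. n5.depth = false  [terminal]
9. n4.acc = 16  [len(C.mk) + 14]
10. n6.mk = "wp"  ["wp"]
11. n6.lim = false  [false]
12. n6.pre = true  [C₀.acc > 15]
13. n7.depth = "mx"  [terminal]
14. n6.acc = -1  [len(C.mk) - 3]
15. n3.wid = false  [C₀.acc > 16]
16. n3.hot = 2  [C₀.acc + C₁.acc - 13]
17. n3.fin = "vq"  ["vq"]
18. n8.depth = false  [terminal]
19. n2.acc = 16  [B.hot + 14]
20. n1.wid = true  [C.acc > 15]
21. n1.hot = 4  [C.acc - 12]
22. n1.fin = "yp"  ["yp"]
23. n9.off = "yppv"  [B.fin ++ S₀.off]
24. n12.mk = "pn"  ["pn"]
25. n12.lim = false  [false]
26. n12.pre = true  [true]
27. n13.depth = "wy"  [terminal]
28. n14.depth = false  [terminal]
29. n12.acc = 15  [len(C.mk) + 13]
30. n16.depth = false  [terminal]
31. n15.wid = false  [f.depth == true]
32. n15.hot = 30  [30]
33. n15.fin = "xy"  ["xy"]
34. n17.depth = false  [terminal]
35. n11.wid = false  [B₁.hot > 30]
36. n11.hot = 1  [C.acc * -2 + 31]
37. n11.fin = "zxy"  ["z" ++ B₁.fin]
38. n18.sig = 1  [terminal]
39. n19.pre = false  [terminal]
40. n10.wid = true  [B₁.hot > 0]
41. n10.hot = 26  [B₁.hot * 3 + 23]
42. n10.fin = "vp"  ["vp"]
43. n9.ok = 25  [B.hot - 1]
44. n0.ok = 11  [(if B.wid then S₁.ok else B.hot) - 14]

11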